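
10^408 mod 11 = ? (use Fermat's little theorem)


Fermat's little theorem: if p is prime and gcd(a,p)=1, then a^(p-1) ≡ 1 (mod p)
p = 11 is prime, gcd(10,11) = 1
Reduce exponent: 408 mod 10 = 8
So 10^408 ≡ 10^8 (mod 11)
10^8 mod 11 = 1

10^408 ≡ 1 (mod 11)


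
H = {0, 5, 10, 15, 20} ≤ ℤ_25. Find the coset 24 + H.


24 + H = {24 + h (mod 25) : h ∈ H}
24+0=24, 24+5=4, 24+10=9, 24+15=14, 24+20=19
24 + H = {4, 9, 14, 19, 24} = 4 + H

24 + H = {4, 9, 14, 19, 24}


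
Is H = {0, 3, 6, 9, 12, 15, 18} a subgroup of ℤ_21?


Subgroup test for H = {0, 3, 6, 9, 12, 15, 18} in (ℤ_21, +):
(1) 0 ∈ H? Yes
(2) Closure: for all a,b ∈ H, (a+b) mod 21 ∈ H? Yes
(3) Inverses: for all a ∈ H, -a mod 21 ∈ H? Yes

Yes, H is a subgroup of ℤ_21


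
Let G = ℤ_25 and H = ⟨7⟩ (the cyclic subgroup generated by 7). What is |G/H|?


|⟨7⟩| = n / gcd(7, 25) = 25 / 1 = 25
H is normal (ℤ_25 is abelian).
|G/H| = |G| / |H| = 25 / 25 = 1

|G/H| = 1


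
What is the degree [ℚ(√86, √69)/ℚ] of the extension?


[ℚ(√86,√69):ℚ] = [ℚ(√86,√69):ℚ(√86)]·[ℚ(√86):ℚ] = 2·2 = 4

[ℚ(√86, √69)/ℚ] = 4


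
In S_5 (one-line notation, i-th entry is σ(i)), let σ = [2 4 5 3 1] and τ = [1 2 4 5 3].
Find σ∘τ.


σ∘τ: apply τ first, then σ
1 →τ 1 →σ 2
2 →τ 2 →σ 4
3 →τ 4 →σ 3
4 →τ 5 →σ 1
5 →τ 3 →σ 5

σ∘τ = [2 4 3 1 5]


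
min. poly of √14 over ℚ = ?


√14 satisfies x² - 14 = 0, irreducible over ℚ since 14 is squarefree

Minimal polynomial: x² - 14


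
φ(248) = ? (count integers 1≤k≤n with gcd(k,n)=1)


Factor n: 248 = 2^3 × 31
φ(n) = n · ∏(1 - 1/p) over distinct primes p | n
φ(248) = 248 · (1 - 1/2) · (1 - 1/31) = 120

φ(248) = 120


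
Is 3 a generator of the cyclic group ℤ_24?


g generates ℤ_n iff gcd(g, n) = 1
gcd(3, 24) = 3
Since gcd = 3 ≠ 1, ⟨3⟩ has order 8 < 24, so 3 is not a generator.

No, 3 does not generate ℤ_24


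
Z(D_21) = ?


Z(G) = {g ∈ G | gx = xg for all x ∈ G}
For odd n, Z(D_n) = {e}: no nontrivial rotation commutes with all reflections

Z(D_21) = {e}


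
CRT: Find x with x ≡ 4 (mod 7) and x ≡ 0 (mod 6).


m₁ = 7, m₂ = 6, gcd = 1, so CRT applies. M = m₁·m₂ = 42
Let M₁ = M/m₁ = 6, M₂ = M/m₂ = 7
Find y₁ ≡ M₁⁻¹ (mod m₁): 6⁻¹ ≡ 6 (mod 7)
Find y₂ ≡ M₂⁻¹ (mod m₂): 7⁻¹ ≡ 1 (mod 6)
x = a₁·M₁·y₁ + a₂·M₂·y₂ = 4·6·6 + 0·7·1 = 144
Reduce mod 42: x ≡ 18
Check: 18 mod 7 = 4 ✓, 18 mod 6 = 0 ✓

x ≡ 18 (mod 42)


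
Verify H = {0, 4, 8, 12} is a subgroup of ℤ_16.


Subgroup test for H = {0, 4, 8, 12} in (ℤ_16, +):
(1) 0 ∈ H? Yes
(2) Closure: for all a,b ∈ H, (a+b) mod 16 ∈ H? Yes
(3) Inverses: for all a ∈ H, -a mod 16 ∈ H? Yes

Yes, H is a subgroup of ℤ_16


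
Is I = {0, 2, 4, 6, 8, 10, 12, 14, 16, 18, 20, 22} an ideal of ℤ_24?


Check ideal conditions for I = {0, 2, 4, 6, 8, 10, 12, 14, 16, 18, 20, 22} in ℤ_24:
(1) I is an additive subgroup? Yes
(2) For r ∈ ℤ_24 and a ∈ I: r·a ∈ I? Yes

Yes, I is an ideal of ℤ_24


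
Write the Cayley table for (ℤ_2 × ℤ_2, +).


Elements: {(0,0), (0,1), (1,0), (1,1)}
Operation: componentwise addition mod (2, 2)
Entry (a, b) = ((a₁+b₁) mod 2, (a₂+b₂) mod 2)

Cayley table:
      | (0,0) | (0,1) | (1,0) | (1,1)
(0,0) | (0,0) | (0,1) | (1,0) | (1,1)
(0,1) | (0,1) | (0,0) | (1,1) | (1,0)
(1,0) | (1,0) | (1,1) | (0,0) | (0,1)
(1,1) | (1,1) | (1,0) | (0,1) | (0,0)


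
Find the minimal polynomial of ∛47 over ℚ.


∛47 satisfies x³ - 47 = 0, irreducible over ℚ (no rational root; 47 is not a perfect cube)

Minimal polynomial: x³ - 47


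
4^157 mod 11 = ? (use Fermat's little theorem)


Fermat's little theorem: if p is prime and gcd(a,p)=1, then a^(p-1) ≡ 1 (mod p)
p = 11 is prime, gcd(4,11) = 1
Reduce exponent: 157 mod 10 = 7
So 4^157 ≡ 4^7 (mod 11)
4^7 mod 11 = 5

4^157 ≡ 5 (mod 11)


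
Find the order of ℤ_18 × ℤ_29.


|A × B| = |A| · |B|
|ℤ_18 × ℤ_29| = 18 × 29 = 522

|ℤ_18 × ℤ_29| = 522


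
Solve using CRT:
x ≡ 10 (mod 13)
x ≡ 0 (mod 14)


m₁ = 13, m₂ = 14, gcd = 1, so CRT applies. M = m₁·m₂ = 182
Let M₁ = M/m₁ = 14, M₂ = M/m₂ = 13
Find y₁ ≡ M₁⁻¹ (mod m₁): 14⁻¹ ≡ 1 (mod 13)
Find y₂ ≡ M₂⁻¹ (mod m₂): 13⁻¹ ≡ 13 (mod 14)
x = a₁·M₁·y₁ + a₂·M₂·y₂ = 10·14·1 + 0·13·13 = 140
Reduce mod 182: x ≡ 140
Check: 140 mod 13 = 10 ✓, 140 mod 14 = 0 ✓

x ≡ 140 (mod 182)


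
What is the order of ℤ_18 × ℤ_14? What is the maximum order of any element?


|ℤ_18 × ℤ_14| = 18 × 14 = 252
Max element order = lcm(18,14) = 126
Cyclic? No (gcd=2)

|ℤ_18×ℤ_14| = 252, max element order = 126


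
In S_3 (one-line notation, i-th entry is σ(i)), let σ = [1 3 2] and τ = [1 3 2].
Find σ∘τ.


σ∘τ: apply τ first, then σ
1 →τ 1 →σ 1
2 →τ 3 →σ 2
3 →τ 2 →σ 3

σ∘τ = [1 2 3]


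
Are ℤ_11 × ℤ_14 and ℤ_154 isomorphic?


Comparing ℤ_11 × ℤ_14 and ℤ_154:
gcd(11,14) = 1, so ℤ_11 × ℤ_14 ≅ ℤ_154 (CRT)

Yes, ℤ_11 × ℤ_14 ≅ ℤ_154


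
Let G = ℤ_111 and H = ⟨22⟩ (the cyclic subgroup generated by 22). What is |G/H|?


|⟨22⟩| = n / gcd(22, 111) = 111 / 1 = 111
H is normal (ℤ_111 is abelian).
|G/H| = |G| / |H| = 111 / 111 = 1

|G/H| = 1


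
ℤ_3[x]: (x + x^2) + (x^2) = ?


Add coefficients mod 3:
x^0: 0 + 0 = 0 (mod 3)
x^1: 1 + 0 = 1 (mod 3)
x^2: 1 + 1 = 2 (mod 3)
Result: x + 2x^2

f + g = x + 2x^2


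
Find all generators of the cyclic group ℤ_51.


g generates ℤ_n iff gcd(g,n) = 1
Prime factors of 51: 3, 17
Generators are g ∈ {1,...,50} not divisible by any of these primes.
Generators: {1, 2, 4, 5, 7, 8, 10, 11, 13, 14, 16, 19, 20, 22, 23, 25, 26, 28, 29, 31, 32, 35, 37, 38, 40, 41, 43, 44, 46, 47, 49, 50}
Number of generators = φ(51) = 32

Generators of ℤ_51 = {1, 2, 4, 5, 7, 8, 10, 11, 13, 14, 16, 19, 20, 22, 23, 25, 26, 28, 29, 31, 32, 35, 37, 38, 40, 41, 43, 44, 46, 47, 49, 50}


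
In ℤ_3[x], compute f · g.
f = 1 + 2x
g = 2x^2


Expand and collect like terms; reduce coefficients mod 3:
x^0: 1·0 = 0 ≡ 0 (mod 3)
x^1: 1·0 + 2·0 = 0 ≡ 0 (mod 3)
x^2: 1·2 + 2·0 = 2 ≡ 2 (mod 3)
x^3: 2·2 = 4 ≡ 1 (mod 3)
Result: 2x^2 + x^3

f · g = 2x^2 + x^3


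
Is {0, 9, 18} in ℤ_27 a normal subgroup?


H = {0, 9, 18} in ℤ_27
ℤ_27 is abelian; every subgroup of an abelian group is normal

Yes, normal subgroup


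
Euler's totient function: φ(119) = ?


Factor n: 119 = 7 × 17
φ(n) = n · ∏(1 - 1/p) over distinct primes p | n
φ(119) = 119 · (1 - 1/7) · (1 - 1/17) = 96

φ(119) = 96


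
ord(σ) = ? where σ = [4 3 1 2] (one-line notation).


Cycle decomposition: (1 4 2 3)
Cycle lengths: 4
Order = lcm(4) = 4

ord(σ) = 4


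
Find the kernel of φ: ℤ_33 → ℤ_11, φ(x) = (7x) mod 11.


Kernel = preimage of identity
ker(φ) = {x ∈ ℤ_33 : 7x ≡ 0 (mod 11)}. Since 11 | 33, φ is well-defined. The kernel is the cyclic subgroup ⟨11⟩ of ℤ_33 (order 3), i.e. {0, 11, 22}

ker(φ) = {0, 11, 22}


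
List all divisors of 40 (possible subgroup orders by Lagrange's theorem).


Lagrange's theorem: |H| divides |G|
|G| = 40
Divisors of 40: 1, 2, 4, 5, 8, 10, 20, 40

Possible subgroup orders: {1, 2, 4, 5, 8, 10, 20, 40}


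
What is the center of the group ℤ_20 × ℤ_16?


Z(G) = {g ∈ G | gx = xg for all x ∈ G}
Direct product of abelian groups is abelian, so Z(G) = G

Z(ℤ_20 × ℤ_16) = ℤ_20 × ℤ_16


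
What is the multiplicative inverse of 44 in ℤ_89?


Use the extended Euclidean algorithm to write 1 = 44·s + 89·t; then s mod 89 is the inverse.
Euclidean algorithm:
  44 = 0·89 + 44
  89 = 2·44 + 1
  44 = 44·1 + 0
gcd(44,89) = 1
Back-substitution gives: 44·(-2) + 89·(1) = 1
So 44⁻¹ ≡ -2 ≡ 87 (mod 89)
Check: 44 × 87 = 3828 ≡ 1 (mod 89) ✓

44⁻¹ ≡ 87 (mod 89)


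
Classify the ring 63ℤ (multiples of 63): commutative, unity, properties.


63ℤ is a commutative ring under +,× but has no multiplicative identity (1 ∉ 63ℤ); it has no zero divisors, but without unity it is not an integral domain
Commutative: Yes
Integral domain: No
Has unity: No

63ℤ (multiples of 63): Commutative=Yes, Unity=No


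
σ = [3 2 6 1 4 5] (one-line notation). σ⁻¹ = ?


To find σ⁻¹, swap domain and range:
σ(1) = 3 → σ⁻¹(3) = 1
σ(2) = 2 → σ⁻¹(2) = 2
σ(3) = 6 → σ⁻¹(6) = 3
σ(4) = 1 → σ⁻¹(1) = 4
σ(5) = 4 → σ⁻¹(4) = 5
σ(6) = 5 → σ⁻¹(5) = 6

σ⁻¹ = [4 2 1 5 6 3]


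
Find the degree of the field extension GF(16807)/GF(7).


GF(16807) = GF(7^5), so the extension degree is 5

[GF(16807)/GF(7)] = 5


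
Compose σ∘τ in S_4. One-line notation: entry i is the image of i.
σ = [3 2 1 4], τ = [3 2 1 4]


σ∘τ: apply τ first, then σ
1 →τ 3 →σ 1
2 →τ 2 →σ 2
3 →τ 1 →σ 3
4 →τ 4 →σ 4

σ∘τ = [1 2 3 4]


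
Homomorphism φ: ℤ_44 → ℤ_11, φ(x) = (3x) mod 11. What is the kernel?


Kernel = preimage of identity
ker(φ) = {x ∈ ℤ_44 : 3x ≡ 0 (mod 11)}. Since 11 | 44, φ is well-defined. The kernel is the cyclic subgroup ⟨11⟩ of ℤ_44 (order 4), i.e. {0, 11, 22, 33}

ker(φ) = {0, 11, 22, 33}


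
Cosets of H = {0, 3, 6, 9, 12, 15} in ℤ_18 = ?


H = {0, 3, 6, 9, 12, 15}, |H| = 6
Number of cosets = |G|/|H| = 18/6 = 3
0 + H = {0, 3, 6, 9, 12, 15}
1 + H = {1, 4, 7, 10, 13, 16}
2 + H = {2, 5, 8, 11, 14, 17}

Cosets: 0+H={0,3,6,9,12,15}; 1+H={1,4,7,10,13,16}; 2+H={2,5,8,11,14,17}


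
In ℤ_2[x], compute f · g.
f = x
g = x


Expand and collect like terms; reduce coefficients mod 2:
x^0: 0·0 = 0 ≡ 0 (mod 2)
x^1: 0·1 + 1·0 = 0 ≡ 0 (mod 2)
x^2: 1·1 = 1 ≡ 1 (mod 2)
Result: x^2

f · g = x^2


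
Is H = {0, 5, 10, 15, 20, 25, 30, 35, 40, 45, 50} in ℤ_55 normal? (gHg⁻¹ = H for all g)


H = {0, 5, 10, 15, 20, 25, 30, 35, 40, 45, 50} in ℤ_55
ℤ_55 is abelian; every subgroup of an abelian group is normal

Yes, normal subgroup


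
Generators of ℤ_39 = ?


g generates ℤ_n iff gcd(g,n) = 1
Prime factors of 39: 3, 13
Generators are g ∈ {1,...,38} not divisible by any of these primes.
Generators: {1, 2, 4, 5, 7, 8, 10, 11, 14, 16, 17, 19, 20, 22, 23, 25, 28, 29, 31, 32, 34, 35, 37, 38}
Number of generators = φ(39) = 24

Generators of ℤ_39 = {1, 2, 4, 5, 7, 8, 10, 11, 14, 16, 17, 19, 20, 22, 23, 25, 28, 29, 31, 32, 34, 35, 37, 38}


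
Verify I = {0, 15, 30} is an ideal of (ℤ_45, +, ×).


Check ideal conditions for I = {0, 15, 30} in ℤ_45:
(1) I is an additive subgroup? Yes
(2) For r ∈ ℤ_45 and a ∈ I: r·a ∈ I? Yes

Yes, I is an ideal of ℤ_45


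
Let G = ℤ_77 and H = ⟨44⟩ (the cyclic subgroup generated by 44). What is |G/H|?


|⟨44⟩| = n / gcd(44, 77) = 77 / 11 = 7
H is normal (ℤ_77 is abelian).
|G/H| = |G| / |H| = 77 / 7 = 11

|G/H| = 11


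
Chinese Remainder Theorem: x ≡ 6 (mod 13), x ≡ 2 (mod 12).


m₁ = 13, m₂ = 12, gcd = 1, so CRT applies. M = m₁·m₂ = 156
Let M₁ = M/m₁ = 12, M₂ = M/m₂ = 13
Find y₁ ≡ M₁⁻¹ (mod m₁): 12⁻¹ ≡ 12 (mod 13)
Find y₂ ≡ M₂⁻¹ (mod m₂): 13⁻¹ ≡ 1 (mod 12)
x = a₁·M₁·y₁ + a₂·M₂·y₂ = 6·12·12 + 2·13·1 = 890
Reduce mod 156: x ≡ 110
Check: 110 mod 13 = 6 ✓, 110 mod 12 = 2 ✓

x ≡ 110 (mod 156)


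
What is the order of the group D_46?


|D_n| = 2n (n rotations and n reflections)
|D_46| = 2×46 = 92

|D_46| = 92


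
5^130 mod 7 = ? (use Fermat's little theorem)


Fermat's little theorem: if p is prime and gcd(a,p)=1, then a^(p-1) ≡ 1 (mod p)
p = 7 is prime, gcd(5,7) = 1
Reduce exponent: 130 mod 6 = 4
So 5^130 ≡ 5^4 (mod 7)
5^4 mod 7 = 2

5^130 ≡ 2 (mod 7)


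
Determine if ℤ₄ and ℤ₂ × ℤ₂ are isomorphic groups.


Comparing ℤ₄ and ℤ₂ × ℤ₂:
ℤ₄ has an element of order 4; ℤ₂×ℤ₂ has exponent 2

No, ℤ₄ ≇ ℤ₂ × ℤ₂


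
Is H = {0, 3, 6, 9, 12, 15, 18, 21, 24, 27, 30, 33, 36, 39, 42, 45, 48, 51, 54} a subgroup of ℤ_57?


Subgroup test for H = {0, 3, 6, 9, 12, 15, 18, 21, 24, 27, 30, 33, 36, 39, 42, 45, 48, 51, 54} in (ℤ_57, +):
(1) 0 ∈ H? Yes
(2) Closure: for all a,b ∈ H, (a+b) mod 57 ∈ H? Yes
(3) Inverses: for all a ∈ H, -a mod 57 ∈ H? Yes

Yes, H is a subgroup of ℤ_57


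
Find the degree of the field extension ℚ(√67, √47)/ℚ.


[ℚ(√67,√47):ℚ] = [ℚ(√67,√47):ℚ(√67)]·[ℚ(√67):ℚ] = 2·2 = 4

[ℚ(√67, √47)/ℚ] = 4


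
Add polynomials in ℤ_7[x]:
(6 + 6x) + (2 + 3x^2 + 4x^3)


Add coefficients mod 7:
x^0: 6 + 2 = 1 (mod 7)
x^1: 6 + 0 = 6 (mod 7)
x^2: 0 + 3 = 3 (mod 7)
x^3: 0 + 4 = 4 (mod 7)
Result: 1 + 6x + 3x^2 + 4x^3

f + g = 1 + 6x + 3x^2 + 4x^3


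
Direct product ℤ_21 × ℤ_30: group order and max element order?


|ℤ_21 × ℤ_30| = 21 × 30 = 630
Max element order = lcm(21,30) = 210
Cyclic? No (gcd=3)

|ℤ_21×ℤ_30| = 630, max element order = 210


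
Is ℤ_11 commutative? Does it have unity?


ℤ_11 is a commutative ring with unity 1; 11 is prime, so ℤ_11 is a field (hence an integral domain)
Commutative: Yes
Integral domain: Yes
Has unity: Yes

ℤ_11: Commutative=Yes, Unity=Yes


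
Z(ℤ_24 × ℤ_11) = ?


Z(G) = {g ∈ G | gx = xg for all x ∈ G}
Direct product of abelian groups is abelian, so Z(G) = G

Z(ℤ_24 × ℤ_11) = ℤ_24 × ℤ_11


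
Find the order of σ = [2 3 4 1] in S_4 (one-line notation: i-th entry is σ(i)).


Cycle decomposition: (1 2 3 4)
Cycle lengths: 4
Order = lcm(4) = 4

ord(σ) = 4


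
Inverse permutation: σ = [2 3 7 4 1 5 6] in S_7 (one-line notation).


To find σ⁻¹, swap domain and range:
σ(1) = 2 → σ⁻¹(2) = 1
σ(2) = 3 → σ⁻¹(3) = 2
σ(3) = 7 → σ⁻¹(7) = 3
σ(4) = 4 → σ⁻¹(4) = 4
σ(5) = 1 → σ⁻¹(1) = 5
σ(6) = 5 → σ⁻¹(5) = 6
σ(7) = 6 → σ⁻¹(6) = 7

σ⁻¹ = [5 1 2 4 6 7 3]


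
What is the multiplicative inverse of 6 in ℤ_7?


Use the extended Euclidean algorithm to write 1 = 6·s + 7·t; then s mod 7 is the inverse.
Euclidean algorithm:
  6 = 0·7 + 6
  7 = 1·6 + 1
  6 = 6·1 + 0
gcd(6,7) = 1
Back-substitution gives: 6·(-1) + 7·(1) = 1
So 6⁻¹ ≡ -1 ≡ 6 (mod 7)
Check: 6 × 6 = 36 ≡ 1 (mod 7) ✓

6⁻¹ ≡ 6 (mod 7)


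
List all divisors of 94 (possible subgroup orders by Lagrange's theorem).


Lagrange's theorem: |H| divides |G|
|G| = 94
Divisors of 94: 1, 2, 47, 94

Possible subgroup orders: {1, 2, 47, 94}


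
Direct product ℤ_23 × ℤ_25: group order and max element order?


|ℤ_23 × ℤ_25| = 23 × 25 = 575
Max element order = lcm(23,25) = 575
Cyclic? Yes (gcd=1)

|ℤ_23×ℤ_25| = 575, max element order = 575


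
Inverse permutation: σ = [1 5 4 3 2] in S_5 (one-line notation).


To find σ⁻¹, swap domain and range:
σ(1) = 1 → σ⁻¹(1) = 1
σ(2) = 5 → σ⁻¹(5) = 2
σ(3) = 4 → σ⁻¹(4) = 3
σ(4) = 3 → σ⁻¹(3) = 4
σ(5) = 2 → σ⁻¹(2) = 5

σ⁻¹ = [1 5 4 3 2]


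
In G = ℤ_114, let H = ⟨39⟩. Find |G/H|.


|⟨39⟩| = n / gcd(39, 114) = 114 / 3 = 38
H is normal (ℤ_114 is abelian).
|G/H| = |G| / |H| = 114 / 38 = 3

|G/H| = 3


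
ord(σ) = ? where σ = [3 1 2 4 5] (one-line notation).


Cycle decomposition: (1 3 2)
Cycle lengths: 3
Order = lcm(3) = 3

ord(σ) = 3


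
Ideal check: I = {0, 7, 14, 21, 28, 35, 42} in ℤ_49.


Check ideal conditions for I = {0, 7, 14, 21, 28, 35, 42} in ℤ_49:
(1) I is an additive subgroup? Yes
(2) For r ∈ ℤ_49 and a ∈ I: r·a ∈ I? Yes

Yes, I is an ideal of ℤ_49


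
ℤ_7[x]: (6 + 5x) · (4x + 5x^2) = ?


Expand and collect like terms; reduce coefficients mod 7:
x^0: 6·0 = 0 ≡ 0 (mod 7)
x^1: 6·4 + 5·0 = 24 ≡ 3 (mod 7)
x^2: 6·5 + 5·4 = 50 ≡ 1 (mod 7)
x^3: 5·5 = 25 ≡ 4 (mod 7)
Result: 3x + x^2 + 4x^3

f · g = 3x + x^2 + 4x^3


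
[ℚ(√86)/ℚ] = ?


√86 has minimal polynomial x² - 86 (irreducible over ℚ since 86 is squarefree)

[ℚ(√86)/ℚ] = 2


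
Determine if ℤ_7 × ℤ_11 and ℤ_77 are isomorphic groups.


Comparing ℤ_7 × ℤ_11 and ℤ_77:
gcd(7,11) = 1, so ℤ_7 × ℤ_11 ≅ ℤ_77 (CRT)

Yes, ℤ_7 × ℤ_11 ≅ ℤ_77


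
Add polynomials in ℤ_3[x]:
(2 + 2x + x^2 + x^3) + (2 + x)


Add coefficients mod 3:
x^0: 2 + 2 = 1 (mod 3)
x^1: 2 + 1 = 0 (mod 3)
x^2: 1 + 0 = 1 (mod 3)
x^3: 1 + 0 = 1 (mod 3)
Result: 1 + x^2 + x^3

f + g = 1 + x^2 + x^3


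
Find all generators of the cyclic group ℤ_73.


g generates ℤ_n iff gcd(g,n) = 1
Prime factors of 73: 73
Generators are g ∈ {1,...,72} not divisible by any of these primes.
Generators: {1, 2, 3, 4, 5, 6, 7, 8, 9, 10, 11, 12, 13, 14, 15, 16, 17, 18, 19, 20, 21, 22, 23, 24, 25, 26, 27, 28, 29, 30, 31, 32, 33, 34, 35, 36, 37, 38, 39, 40, 41, 42, 43, 44, 45, 46, 47, 48, 49, 50, 51, 52, 53, 54, 55, 56, 57, 58, 59, 60, 61, 62, 63, 64, 65, 66, 67, 68, 69, 70, 71, 72}
Number of generators = φ(73) = 72

Generators of ℤ_73 = {1, 2, 3, 4, 5, 6, 7, 8, 9, 10, 11, 12, 13, 14, 15, 16, 17, 18, 19, 20, 21, 22, 23, 24, 25, 26, 27, 28, 29, 30, 31, 32, 33, 34, 35, 36, 37, 38, 39, 40, 41, 42, 43, 44, 45, 46, 47, 48, 49, 50, 51, 52, 53, 54, 55, 56, 57, 58, 59, 60, 61, 62, 63, 64, 65, 66, 67, 68, 69, 70, 71, 72}


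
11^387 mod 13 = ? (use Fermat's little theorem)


Fermat's little theorem: if p is prime and gcd(a,p)=1, then a^(p-1) ≡ 1 (mod p)
p = 13 is prime, gcd(11,13) = 1
Reduce exponent: 387 mod 12 = 3
So 11^387 ≡ 11^3 (mod 13)
11^3 mod 13 = 5

11^387 ≡ 5 (mod 13)


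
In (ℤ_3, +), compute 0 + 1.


Operation: addition mod 3
0 + 1 = (a + b) mod 3 with a = 0, b = 1

0 + 1 = 1


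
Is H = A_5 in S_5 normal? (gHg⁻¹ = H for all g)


H = A_5 in S_5
A_5 has index 2 in S_5, and every subgroup of index 2 is normal

Yes, normal subgroup


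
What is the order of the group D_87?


|D_n| = 2n (n rotations and n reflections)
|D_87| = 2×87 = 174

|D_87| = 174


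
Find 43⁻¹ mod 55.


Use the extended Euclidean algorithm to write 1 = 43·s + 55·t; then s mod 55 is the inverse.
Euclidean algorithm:
  43 = 0·55 + 43
  55 = 1·43 + 12
  43 = 3·12 + 7
  12 = 1·7 + 5
  7 = 1·5 + 2
  5 = 2·2 + 1
  2 = 2·1 + 0
gcd(43,55) = 1
Back-substitution gives: 43·(-23) + 55·(18) = 1
So 43⁻¹ ≡ -23 ≡ 32 (mod 55)
Check: 43 × 32 = 1376 ≡ 1 (mod 55) ✓

43⁻¹ ≡ 32 (mod 55)


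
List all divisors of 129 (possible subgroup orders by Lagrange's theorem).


Lagrange's theorem: |H| divides |G|
|G| = 129
Divisors of 129: 1, 3, 43, 129

Possible subgroup orders: {1, 3, 43, 129}


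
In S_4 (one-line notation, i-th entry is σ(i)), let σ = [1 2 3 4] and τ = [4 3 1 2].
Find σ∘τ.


σ∘τ: apply τ first, then σ
1 →τ 4 →σ 4
2 →τ 3 →σ 3
3 →τ 1 →σ 1
4 →τ 2 →σ 2

σ∘τ = [4 3 1 2]


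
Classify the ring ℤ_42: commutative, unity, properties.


ℤ_42 is a commutative ring with unity 1; 42 = 2×21 is composite, so 2·21 ≡ 0 gives zero divisors (not an integral domain)
Commutative: Yes
Integral domain: No
Has unity: Yes

ℤ_42: Commutative=Yes, Unity=Yes


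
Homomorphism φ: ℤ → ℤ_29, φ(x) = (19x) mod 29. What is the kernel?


Kernel = preimage of identity
ker(φ) = {x ∈ ℤ : 19x ≡ 0 (mod 29)}. gcd(19,29) = 1, so 19x ≡ 0 (mod 29) ⟺ x ≡ 0 (mod 29/1 = 29). Hence ker(φ) = 29ℤ

ker(φ) = 29ℤ


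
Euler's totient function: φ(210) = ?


Factor n: 210 = 2 × 3 × 5 × 7
φ(n) = n · ∏(1 - 1/p) over distinct primes p | n
φ(210) = 210 · (1 - 1/2) · (1 - 1/3) · (1 - 1/5) · (1 - 1/7) = 48

φ(210) = 48


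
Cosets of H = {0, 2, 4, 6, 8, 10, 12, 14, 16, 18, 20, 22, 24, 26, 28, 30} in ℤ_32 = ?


H = {0, 2, 4, 6, 8, 10, 12, 14, 16, 18, 20, 22, 24, 26, 28, 30}, |H| = 16
Number of cosets = |G|/|H| = 32/16 = 2
0 + H = {0, 2, 4, 6, 8, 10, 12, 14, 16, 18, 20, 22, 24, 26, 28, 30}
1 + H = {1, 3, 5, 7, 9, 11, 13, 15, 17, 19, 21, 23, 25, 27, 29, 31}

Cosets: 0+H={0,2,4,6,8,10,12,14,16,18,20,22,24,26,28,30}; 1+H={1,3,5,7,9,11,13,15,17,19,21,23,25,27,29,31}


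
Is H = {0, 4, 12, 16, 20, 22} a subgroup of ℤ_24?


Subgroup test for H = {0, 4, 12, 16, 20, 22} in (ℤ_24, +):
(1) 0 ∈ H? Yes
(2) Closure: for all a,b ∈ H, (a+b) mod 24 ∈ H? No  [counterexample: 4 + 4 = 8 ∉ H]
(3) Inverses: for all a ∈ H, -a mod 24 ∈ H? No

No, H is not a subgroup of ℤ_24


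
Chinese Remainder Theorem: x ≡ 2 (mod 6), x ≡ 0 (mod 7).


m₁ = 6, m₂ = 7, gcd = 1, so CRT applies. M = m₁·m₂ = 42
Let M₁ = M/m₁ = 7, M₂ = M/m₂ = 6
Find y₁ ≡ M₁⁻¹ (mod m₁): 7⁻¹ ≡ 1 (mod 6)
Find y₂ ≡ M₂⁻¹ (mod m₂): 6⁻¹ ≡ 6 (mod 7)
x = a₁·M₁·y₁ + a₂·M₂·y₂ = 2·7·1 + 0·6·6 = 14
Reduce mod 42: x ≡ 14
Check: 14 mod 6 = 2 ✓, 14 mod 7 = 0 ✓

x ≡ 14 (mod 42)


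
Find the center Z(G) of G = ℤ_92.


Z(G) = {g ∈ G | gx = xg for all x ∈ G}
ℤ_92 is abelian, so Z(G) = G

Z(ℤ_92) = ℤ_92


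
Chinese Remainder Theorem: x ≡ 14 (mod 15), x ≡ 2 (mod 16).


m₁ = 15, m₂ = 16, gcd = 1, so CRT applies. M = m₁·m₂ = 240
Let M₁ = M/m₁ = 16, M₂ = M/m₂ = 15
Find y₁ ≡ M₁⁻¹ (mod m₁): 16⁻¹ ≡ 1 (mod 15)
Find y₂ ≡ M₂⁻¹ (mod m₂): 15⁻¹ ≡ 15 (mod 16)
x = a₁·M₁·y₁ + a₂·M₂·y₂ = 14·16·1 + 2·15·15 = 674
Reduce mod 240: x ≡ 194
Check: 194 mod 15 = 14 ✓, 194 mod 16 = 2 ✓

x ≡ 194 (mod 240)


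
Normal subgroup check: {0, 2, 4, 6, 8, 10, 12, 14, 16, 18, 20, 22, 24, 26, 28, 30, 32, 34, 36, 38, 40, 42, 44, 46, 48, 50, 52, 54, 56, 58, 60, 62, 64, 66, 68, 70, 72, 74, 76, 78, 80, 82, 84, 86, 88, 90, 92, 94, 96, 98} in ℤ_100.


H = {0, 2, 4, 6, 8, 10, 12, 14, 16, 18, 20, 22, 24, 26, 28, 30, 32, 34, 36, 38, 40, 42, 44, 46, 48, 50, 52, 54, 56, 58, 60, 62, 64, 66, 68, 70, 72, 74, 76, 78, 80, 82, 84, 86, 88, 90, 92, 94, 96, 98} in ℤ_100
ℤ_100 is abelian; every subgroup of an abelian group is normal

Yes, normal subgroup


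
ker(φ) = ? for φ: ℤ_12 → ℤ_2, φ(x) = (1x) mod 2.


Kernel = preimage of identity
ker(φ) = {x ∈ ℤ_12 : 1x ≡ 0 (mod 2)}. Since 2 | 12, φ is well-defined. The kernel is the cyclic subgroup ⟨2⟩ of ℤ_12 (order 6), i.e. {0, 2, 4, 6, 8, 10}

ker(φ) = {0, 2, 4, 6, 8, 10}


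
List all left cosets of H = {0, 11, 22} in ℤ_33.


H = {0, 11, 22}, |H| = 3
Number of cosets = |G|/|H| = 33/3 = 11
0 + H = {0, 11, 22}
1 + H = {1, 12, 23}
2 + H = {2, 13, 24}
3 + H = {3, 14, 25}
4 + H = {4, 15, 26}
5 + H = {5, 16, 27}
6 + H = {6, 17, 28}
7 + H = {7, 18, 29}
8 + H = {8, 19, 30}
9 + H = {9, 20, 31}
10 + H = {10, 21, 32}

Cosets: 0+H={0,11,22}; 1+H={1,12,23}; 2+H={2,13,24}; 3+H={3,14,25}; 4+H={4,15,26}; 5+H={5,16,27}; 6+H={6,17,28}; 7+H={7,18,29}; 8+H={8,19,30}; 9+H={9,20,31}; 10+H={10,21,32}


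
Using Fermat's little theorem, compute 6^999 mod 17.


Fermat's little theorem: if p is prime and gcd(a,p)=1, then a^(p-1) ≡ 1 (mod p)
p = 17 is prime, gcd(6,17) = 1
Reduce exponent: 999 mod 16 = 7
So 6^999 ≡ 6^7 (mod 17)
6^7 mod 17 = 14

6^999 ≡ 14 (mod 17)


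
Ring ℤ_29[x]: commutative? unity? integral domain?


ℤ_29 is a field (n prime), so ℤ_29[x] is a commutative integral domain with unity
Commutative: Yes
Integral domain: Yes
Has unity: Yes

ℤ_29[x]: Commutative=Yes, Unity=Yes


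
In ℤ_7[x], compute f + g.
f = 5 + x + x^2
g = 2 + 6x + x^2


Add coefficients mod 7:
x^0: 5 + 2 = 0 (mod 7)
x^1: 1 + 6 = 0 (mod 7)
x^2: 1 + 1 = 2 (mod 7)
Result: 2x^2

f + g = 2x^2


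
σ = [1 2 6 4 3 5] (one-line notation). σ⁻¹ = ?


To find σ⁻¹, swap domain and range:
σ(1) = 1 → σ⁻¹(1) = 1
σ(2) = 2 → σ⁻¹(2) = 2
σ(3) = 6 → σ⁻¹(6) = 3
σ(4) = 4 → σ⁻¹(4) = 4
σ(5) = 3 → σ⁻¹(3) = 5
σ(6) = 5 → σ⁻¹(5) = 6

σ⁻¹ = [1 2 5 4 6 3]


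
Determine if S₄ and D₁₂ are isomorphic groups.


Comparing S₄ and D₁₂:
S₄ has trivial center; D₁₂ has center {e, r⁶}

No, S₄ ≇ D₁₂


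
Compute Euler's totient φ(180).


Factor n: 180 = 2^2 × 3^2 × 5
φ(n) = n · ∏(1 - 1/p) over distinct primes p | n
φ(180) = 180 · (1 - 1/2) · (1 - 1/3) · (1 - 1/5) = 48

φ(180) = 48


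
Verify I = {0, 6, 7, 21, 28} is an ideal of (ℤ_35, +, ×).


Check ideal conditions for I = {0, 6, 7, 21, 28} in ℤ_35:
(1) I is an additive subgroup? No
(2) For r ∈ ℤ_35 and a ∈ I: r·a ∈ I? No  [counterexample: r=2, a=6, r·a mod 35 = 12 ∉ I]

No, I is not an ideal of ℤ_35


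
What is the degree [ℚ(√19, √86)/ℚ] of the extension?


[ℚ(√19,√86):ℚ] = [ℚ(√19,√86):ℚ(√19)]·[ℚ(√19):ℚ] = 2·2 = 4

[ℚ(√19, √86)/ℚ] = 4


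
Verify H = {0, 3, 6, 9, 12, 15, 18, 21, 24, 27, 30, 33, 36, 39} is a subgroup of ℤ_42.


Subgroup test for H = {0, 3, 6, 9, 12, 15, 18, 21, 24, 27, 30, 33, 36, 39} in (ℤ_42, +):
(1) 0 ∈ H? Yes
(2) Closure: for all a,b ∈ H, (a+b) mod 42 ∈ H? Yes
(3) Inverses: for all a ∈ H, -a mod 42 ∈ H? Yes

Yes, H is a subgroup of ℤ_42


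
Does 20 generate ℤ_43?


g generates ℤ_n iff gcd(g, n) = 1
gcd(20, 43) = 1
Since gcd = 1, 20 is a generator.

Yes, 20 generates ℤ_43


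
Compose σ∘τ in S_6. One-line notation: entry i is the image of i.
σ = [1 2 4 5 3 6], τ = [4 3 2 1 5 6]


σ∘τ: apply τ first, then σ
1 →τ 4 →σ 5
2 →τ 3 →σ 4
3 →τ 2 →σ 2
4 →τ 1 →σ 1
5 →τ 5 →σ 3
6 →τ 6 →σ 6

σ∘τ = [5 4 2 1 3 6]


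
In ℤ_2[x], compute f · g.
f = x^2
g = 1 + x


Expand and collect like terms; reduce coefficients mod 2:
x^0: 0·1 = 0 ≡ 0 (mod 2)
x^1: 0·1 + 0·1 = 0 ≡ 0 (mod 2)
x^2: 0·1 + 1·1 = 1 ≡ 1 (mod 2)
x^3: 1·1 = 1 ≡ 1 (mod 2)
Result: x^2 + x^3

f · g = x^2 + x^3


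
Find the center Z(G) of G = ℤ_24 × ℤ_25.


Z(G) = {g ∈ G | gx = xg for all x ∈ G}
Direct product of abelian groups is abelian, so Z(G) = G

Z(ℤ_24 × ℤ_25) = ℤ_24 × ℤ_25


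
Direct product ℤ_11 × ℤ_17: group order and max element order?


|ℤ_11 × ℤ_17| = 11 × 17 = 187
Max element order = lcm(11,17) = 187
Cyclic? Yes (gcd=1)

|ℤ_11×ℤ_17| = 187, max element order = 187


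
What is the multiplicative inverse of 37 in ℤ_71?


Use the extended Euclidean algorithm to write 1 = 37·s + 71·t; then s mod 71 is the inverse.
Euclidean algorithm:
  37 = 0·71 + 37
  71 = 1·37 + 34
  37 = 1·34 + 3
  34 = 11·3 + 1
  3 = 3·1 + 0
gcd(37,71) = 1
Back-substitution gives: 37·(-23) + 71·(12) = 1
So 37⁻¹ ≡ -23 ≡ 48 (mod 71)
Check: 37 × 48 = 1776 ≡ 1 (mod 71) ✓

37⁻¹ ≡ 48 (mod 71)


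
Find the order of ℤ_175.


ℤ_n has n elements.

|ℤ_175| = 175


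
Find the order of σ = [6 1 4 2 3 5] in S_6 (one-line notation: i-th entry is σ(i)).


Cycle decomposition: (1 6 5 3 4 2)
Cycle lengths: 6
Order = lcm(6) = 6

ord(σ) = 6


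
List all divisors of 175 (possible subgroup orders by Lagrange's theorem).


Lagrange's theorem: |H| divides |G|
|G| = 175
Divisors of 175: 1, 5, 7, 25, 35, 175

Possible subgroup orders: {1, 5, 7, 25, 35, 175}


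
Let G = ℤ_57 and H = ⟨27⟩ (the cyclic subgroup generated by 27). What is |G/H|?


|⟨27⟩| = n / gcd(27, 57) = 57 / 3 = 19
H is normal (ℤ_57 is abelian).
|G/H| = |G| / |H| = 57 / 19 = 3

|G/H| = 3


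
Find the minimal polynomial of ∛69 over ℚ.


∛69 satisfies x³ - 69 = 0, irreducible over ℚ (no rational root; 69 is not a perfect cube)

Minimal polynomial: x³ - 69


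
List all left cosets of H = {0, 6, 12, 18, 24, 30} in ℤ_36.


H = {0, 6, 12, 18, 24, 30}, |H| = 6
Number of cosets = |G|/|H| = 36/6 = 6
0 + H = {0, 6, 12, 18, 24, 30}
1 + H = {1, 7, 13, 19, 25, 31}
2 + H = {2, 8, 14, 20, 26, 32}
3 + H = {3, 9, 15, 21, 27, 33}
4 + H = {4, 10, 16, 22, 28, 34}
5 + H = {5, 11, 17, 23, 29, 35}

Cosets: 0+H={0,6,12,18,24,30}; 1+H={1,7,13,19,25,31}; 2+H={2,8,14,20,26,32}; 3+H={3,9,15,21,27,33}; 4+H={4,10,16,22,28,34}; 5+H={5,11,17,23,29,35}


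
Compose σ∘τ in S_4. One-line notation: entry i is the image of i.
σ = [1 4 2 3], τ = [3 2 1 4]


σ∘τ: apply τ first, then σ
1 →τ 3 →σ 2
2 →τ 2 →σ 4
3 →τ 1 →σ 1
4 →τ 4 →σ 3

σ∘τ = [2 4 1 3]


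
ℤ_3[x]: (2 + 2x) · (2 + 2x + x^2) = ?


Expand and collect like terms; reduce coefficients mod 3:
x^0: 2·2 = 4 ≡ 1 (mod 3)
x^1: 2·2 + 2·2 = 8 ≡ 2 (mod 3)
x^2: 2·1 + 2·2 = 6 ≡ 0 (mod 3)
x^3: 2·1 = 2 ≡ 2 (mod 3)
Result: 1 + 2x + 2x^3

f · g = 1 + 2x + 2x^3


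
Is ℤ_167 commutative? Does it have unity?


ℤ_167 is a commutative ring with unity 1; 167 is prime, so ℤ_167 is a field (hence an integral domain)
Commutative: Yes
Integral domain: Yes
Has unity: Yes

ℤ_167: Commutative=Yes, Unity=Yes


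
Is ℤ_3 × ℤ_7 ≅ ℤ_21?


Comparing ℤ_3 × ℤ_7 and ℤ_21:
gcd(3,7) = 1, so ℤ_3 × ℤ_7 ≅ ℤ_21 (CRT)

Yes, ℤ_3 × ℤ_7 ≅ ℤ_21


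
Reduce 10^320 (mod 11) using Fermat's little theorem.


Fermat's little theorem: if p is prime and gcd(a,p)=1, then a^(p-1) ≡ 1 (mod p)
p = 11 is prime, gcd(10,11) = 1
Reduce exponent: 320 mod 10 = 0
So 10^320 ≡ 10^0 (mod 11)
10^0 = 1

10^320 ≡ 1 (mod 11)


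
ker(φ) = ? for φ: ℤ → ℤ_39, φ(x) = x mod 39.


Kernel = preimage of identity
ker(φ) = {x ∈ ℤ : x ≡ 0 (mod 39)} = 39ℤ = {0, ±39, ±78, ...}

ker(φ) = 39ℤ


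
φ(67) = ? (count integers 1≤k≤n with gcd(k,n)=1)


Factor n: 67 = 67
φ(n) = n · ∏(1 - 1/p) over distinct primes p | n
φ(67) = 67 · (1 - 1/67) = 66

φ(67) = 66


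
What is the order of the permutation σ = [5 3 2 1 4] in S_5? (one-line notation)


Cycle decomposition: (1 5 4) (2 3)
Cycle lengths: 3, 2
Order = lcm(3, 2) = 6

ord(σ) = 6


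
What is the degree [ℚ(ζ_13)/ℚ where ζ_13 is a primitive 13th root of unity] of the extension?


[ℚ(ζ_n):ℚ] = deg Φ_n(x) = φ(n). Here φ(13) = 12

[ℚ(ζ_13)/ℚ where ζ_13 is a primitive 13th root of unity] = 12


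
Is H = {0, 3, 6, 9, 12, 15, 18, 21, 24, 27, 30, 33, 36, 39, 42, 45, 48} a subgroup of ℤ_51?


Subgroup test for H = {0, 3, 6, 9, 12, 15, 18, 21, 24, 27, 30, 33, 36, 39, 42, 45, 48} in (ℤ_51, +):
(1) 0 ∈ H? Yes
(2) Closure: for all a,b ∈ H, (a+b) mod 51 ∈ H? Yes
(3) Inverses: for all a ∈ H, -a mod 51 ∈ H? Yes

Yes, H is a subgroup of ℤ_51


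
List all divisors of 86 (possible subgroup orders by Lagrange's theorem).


Lagrange's theorem: |H| divides |G|
|G| = 86
Divisors of 86: 1, 2, 43, 86

Possible subgroup orders: {1, 2, 43, 86}


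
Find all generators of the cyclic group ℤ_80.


g generates ℤ_n iff gcd(g,n) = 1
Prime factors of 80: 2, 5
Generators are g ∈ {1,...,79} not divisible by any of these primes.
Generators: {1, 3, 7, 9, 11, 13, 17, 19, 21, 23, 27, 29, 31, 33, 37, 39, 41, 43, 47, 49, 51, 53, 57, 59, 61, 63, 67, 69, 71, 73, 77, 79}
Number of generators = φ(80) = 32

Generators of ℤ_80 = {1, 3, 7, 9, 11, 13, 17, 19, 21, 23, 27, 29, 31, 33, 37, 39, 41, 43, 47, 49, 51, 53, 57, 59, 61, 63, 67, 69, 71, 73, 77, 79}


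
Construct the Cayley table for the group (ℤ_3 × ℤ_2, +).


Elements: {(0,0), (0,1), (1,0), (1,1), (2,0), (2,1)}
Operation: componentwise addition mod (3, 2)
Entry (a, b) = ((a₁+b₁) mod 3, (a₂+b₂) mod 2)

Cayley table:
      | (0,0) | (0,1) | (1,0) | (1,1) | (2,0) | (2,1)
(0,0) | (0,0) | (0,1) | (1,0) | (1,1) | (2,0) | (2,1)
(0,1) | (0,1) | (0,0) | (1,1) | (1,0) | (2,1) | (2,0)
(1,0) | (1,0) | (1,1) | (2,0) | (2,1) | (0,0) | (0,1)
(1,1) | (1,1) | (1,0) | (2,1) | (2,0) | (0,1) | (0,0)
(2,0) | (2,0) | (2,1) | (0,0) | (0,1) | (1,0) | (1,1)
(2,1) | (2,1) | (2,0) | (0,1) | (0,0) | (1,1) | (1,0)


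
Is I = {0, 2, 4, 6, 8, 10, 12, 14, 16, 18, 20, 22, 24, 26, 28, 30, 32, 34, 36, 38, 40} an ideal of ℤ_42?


Check ideal conditions for I = {0, 2, 4, 6, 8, 10, 12, 14, 16, 18, 20, 22, 24, 26, 28, 30, 32, 34, 36, 38, 40} in ℤ_42:
(1) I is an additive subgroup? Yes
(2) For r ∈ ℤ_42 and a ∈ I: r·a ∈ I? Yes

Yes, I is an ideal of ℤ_42


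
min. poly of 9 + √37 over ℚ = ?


Let α = 9 + √37. Then α - 9 = √37, so (α - 9)² = 37, giving α² - 18α + 44 = 0. Degree 2 and α ∉ ℚ, so this is the minimal polynomial.

Minimal polynomial: x² - 18x + 44


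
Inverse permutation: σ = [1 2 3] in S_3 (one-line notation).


To find σ⁻¹, swap domain and range:
σ(1) = 1 → σ⁻¹(1) = 1
σ(2) = 2 → σ⁻¹(2) = 2
σ(3) = 3 → σ⁻¹(3) = 3

σ⁻¹ = [1 2 3]


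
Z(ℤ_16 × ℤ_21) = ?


Z(G) = {g ∈ G | gx = xg for all x ∈ G}
Direct product of abelian groups is abelian, so Z(G) = G

Z(ℤ_16 × ℤ_21) = ℤ_16 × ℤ_21


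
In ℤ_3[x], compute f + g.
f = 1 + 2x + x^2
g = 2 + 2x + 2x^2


Add coefficients mod 3:
x^0: 1 + 2 = 0 (mod 3)
x^1: 2 + 2 = 1 (mod 3)
x^2: 1 + 2 = 0 (mod 3)
Result: x

f + g = x


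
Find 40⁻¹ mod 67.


Use the extended Euclidean algorithm to write 1 = 40·s + 67·t; then s mod 67 is the inverse.
Euclidean algorithm:
  40 = 0·67 + 40
  67 = 1·40 + 27
  40 = 1·27 + 13
  27 = 2·13 + 1
  13 = 13·1 + 0
gcd(40,67) = 1
Back-substitution gives: 40·(-5) + 67·(3) = 1
So 40⁻¹ ≡ -5 ≡ 62 (mod 67)
Check: 40 × 62 = 2480 ≡ 1 (mod 67) ✓

40⁻¹ ≡ 62 (mod 67)


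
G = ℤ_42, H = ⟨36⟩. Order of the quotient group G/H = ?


|⟨36⟩| = n / gcd(36, 42) = 42 / 6 = 7
H is normal (ℤ_42 is abelian).
|G/H| = |G| / |H| = 42 / 7 = 6

|G/H| = 6


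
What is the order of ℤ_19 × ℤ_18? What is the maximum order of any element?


|ℤ_19 × ℤ_18| = 19 × 18 = 342
Max element order = lcm(19,18) = 342
Cyclic? Yes (gcd=1)

|ℤ_19×ℤ_18| = 342, max element order = 342


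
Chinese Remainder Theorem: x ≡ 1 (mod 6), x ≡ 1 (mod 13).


m₁ = 6, m₂ = 13, gcd = 1, so CRT applies. M = m₁·m₂ = 78
Let M₁ = M/m₁ = 13, M₂ = M/m₂ = 6
Find y₁ ≡ M₁⁻¹ (mod m₁): 13⁻¹ ≡ 1 (mod 6)
Find y₂ ≡ M₂⁻¹ (mod m₂): 6⁻¹ ≡ 11 (mod 13)
x = a₁·M₁·y₁ + a₂·M₂·y₂ = 1·13·1 + 1·6·11 = 79
Reduce mod 78: x ≡ 1
Check: 1 mod 6 = 1 ✓, 1 mod 13 = 1 ✓

x ≡ 1 (mod 78)


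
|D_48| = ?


|D_n| = 2n (n rotations and n reflections)
|D_48| = 2×48 = 96

|D_48| = 96


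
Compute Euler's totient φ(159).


Factor n: 159 = 3 × 53
φ(n) = n · ∏(1 - 1/p) over distinct primes p | n
φ(159) = 159 · (1 - 1/3) · (1 - 1/53) = 104

φ(159) = 104


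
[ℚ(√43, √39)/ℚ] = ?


[ℚ(√43,√39):ℚ] = [ℚ(√43,√39):ℚ(√43)]·[ℚ(√43):ℚ] = 2·2 = 4

[ℚ(√43, √39)/ℚ] = 4


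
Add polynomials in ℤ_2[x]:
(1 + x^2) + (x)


Add coefficients mod 2:
x^0: 1 + 0 = 1 (mod 2)
x^1: 0 + 1 = 1 (mod 2)
x^2: 1 + 0 = 1 (mod 2)
Result: 1 + x + x^2

f + g = 1 + x + x^2


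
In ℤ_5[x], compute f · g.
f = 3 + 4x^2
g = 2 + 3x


Expand and collect like terms; reduce coefficients mod 5:
x^0: 3·2 = 6 ≡ 1 (mod 5)
x^1: 3·3 + 0·2 = 9 ≡ 4 (mod 5)
x^2: 0·3 + 4·2 = 8 ≡ 3 (mod 5)
x^3: 4·3 = 12 ≡ 2 (mod 5)
Result: 1 + 4x + 3x^2 + 2x^3

f · g = 1 + 4x + 3x^2 + 2x^3


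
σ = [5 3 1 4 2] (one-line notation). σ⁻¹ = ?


To find σ⁻¹, swap domain and range:
σ(1) = 5 → σ⁻¹(5) = 1
σ(2) = 3 → σ⁻¹(3) = 2
σ(3) = 1 → σ⁻¹(1) = 3
σ(4) = 4 → σ⁻¹(4) = 4
σ(5) = 2 → σ⁻¹(2) = 5

σ⁻¹ = [3 5 2 4 1]


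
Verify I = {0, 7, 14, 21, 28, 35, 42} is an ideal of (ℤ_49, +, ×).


Check ideal conditions for I = {0, 7, 14, 21, 28, 35, 42} in ℤ_49:
(1) I is an additive subgroup? Yes
(2) For r ∈ ℤ_49 and a ∈ I: r·a ∈ I? Yes

Yes, I is an ideal of ℤ_49


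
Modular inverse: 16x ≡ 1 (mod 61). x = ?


Use the extended Euclidean algorithm to write 1 = 16·s + 61·t; then s mod 61 is the inverse.
Euclidean algorithm:
  16 = 0·61 + 16
  61 = 3·16 + 13
  16 = 1·13 + 3
  13 = 4·3 + 1
  3 = 3·1 + 0
gcd(16,61) = 1
Back-substitution gives: 16·(-19) + 61·(5) = 1
So 16⁻¹ ≡ -19 ≡ 42 (mod 61)
Check: 16 × 42 = 672 ≡ 1 (mod 61) ✓

16⁻¹ ≡ 42 (mod 61)


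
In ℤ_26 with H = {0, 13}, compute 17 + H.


17 + H = {17 + h (mod 26) : h ∈ H}
17+0=17, 17+13=4
17 + H = {4, 17} = 4 + H

17 + H = {4, 17}


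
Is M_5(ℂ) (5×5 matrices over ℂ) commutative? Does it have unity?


Matrix multiplication is non-commutative for n ≥ 2; the identity matrix I is the unity; singular matrices give zero divisors, so not an integral domain
Commutative: No
Integral domain: No
Has unity: Yes

M_5(ℂ) (5×5 matrices over ℂ): Commutative=No, Unity=Yes


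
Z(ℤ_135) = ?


Z(G) = {g ∈ G | gx = xg for all x ∈ G}
ℤ_135 is abelian, so Z(G) = G

Z(ℤ_135) = ℤ_135


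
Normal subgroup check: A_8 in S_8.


H = A_8 in S_8
A_8 has index 2 in S_8, and every subgroup of index 2 is normal

Yes, normal subgroup


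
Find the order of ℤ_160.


ℤ_n has n elements.

|ℤ_160| = 160


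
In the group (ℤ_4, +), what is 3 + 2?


Operation: addition mod 4
3 + 2 = (a + b) mod 4 with a = 3, b = 2

3 + 2 = 1


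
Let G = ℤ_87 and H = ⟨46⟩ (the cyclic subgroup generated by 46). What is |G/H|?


|⟨46⟩| = n / gcd(46, 87) = 87 / 1 = 87
H is normal (ℤ_87 is abelian).
|G/H| = |G| / |H| = 87 / 87 = 1

|G/H| = 1


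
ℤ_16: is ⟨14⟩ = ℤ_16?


g generates ℤ_n iff gcd(g, n) = 1
gcd(14, 16) = 2
Since gcd = 2 ≠ 1, ⟨14⟩ has order 8 < 16, so 14 is not a generator.

No, 14 does not generate ℤ_16


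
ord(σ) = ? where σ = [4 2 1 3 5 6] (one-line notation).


Cycle decomposition: (1 4 3)
Cycle lengths: 3
Order = lcm(3) = 3

ord(σ) = 3


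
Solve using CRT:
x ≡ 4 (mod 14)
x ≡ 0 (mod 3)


m₁ = 14, m₂ = 3, gcd = 1, so CRT applies. M = m₁·m₂ = 42
Let M₁ = M/m₁ = 3, M₂ = M/m₂ = 14
Find y₁ ≡ M₁⁻¹ (mod m₁): 3⁻¹ ≡ 5 (mod 14)
Find y₂ ≡ M₂⁻¹ (mod m₂): 14⁻¹ ≡ 2 (mod 3)
x = a₁·M₁·y₁ + a₂·M₂·y₂ = 4·3·5 + 0·14·2 = 60
Reduce mod 42: x ≡ 18
Check: 18 mod 14 = 4 ✓, 18 mod 3 = 0 ✓

x ≡ 18 (mod 42)


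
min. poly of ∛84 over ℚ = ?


∛84 satisfies x³ - 84 = 0, irreducible over ℚ (no rational root; 84 is not a perfect cube)

Minimal polynomial: x³ - 84


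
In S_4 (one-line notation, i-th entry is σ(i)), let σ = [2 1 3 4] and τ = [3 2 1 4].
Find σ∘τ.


σ∘τ: apply τ first, then σ
1 →τ 3 →σ 3
2 →τ 2 →σ 1
3 →τ 1 →σ 2
4 →τ 4 →σ 4

σ∘τ = [3 1 2 4]


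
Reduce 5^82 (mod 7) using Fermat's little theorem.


Fermat's little theorem: if p is prime and gcd(a,p)=1, then a^(p-1) ≡ 1 (mod p)
p = 7 is prime, gcd(5,7) = 1
Reduce exponent: 82 mod 6 = 4
So 5^82 ≡ 5^4 (mod 7)
5^4 mod 7 = 2

5^82 ≡ 2 (mod 7)


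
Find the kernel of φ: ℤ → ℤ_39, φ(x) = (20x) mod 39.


Kernel = preimage of identity
ker(φ) = {x ∈ ℤ : 20x ≡ 0 (mod 39)}. gcd(20,39) = 1, so 20x ≡ 0 (mod 39) ⟺ x ≡ 0 (mod 39/1 = 39). Hence ker(φ) = 39ℤ

ker(φ) = 39ℤ


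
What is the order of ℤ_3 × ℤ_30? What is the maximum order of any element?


|ℤ_3 × ℤ_30| = 3 × 30 = 90
Max element order = lcm(3,30) = 30
Cyclic? No (gcd=3)

|ℤ_3×ℤ_30| = 90, max element order = 30


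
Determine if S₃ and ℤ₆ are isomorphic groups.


Comparing S₃ and ℤ₆:
S₃ is non-abelian, ℤ₆ is abelian

No, S₃ ≇ ℤ₆


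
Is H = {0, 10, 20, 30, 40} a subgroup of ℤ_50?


Subgroup test for H = {0, 10, 20, 30, 40} in (ℤ_50, +):
(1) 0 ∈ H? Yes
(2) Closure: for all a,b ∈ H, (a+b) mod 50 ∈ H? Yes
(3) Inverses: for all a ∈ H, -a mod 50 ∈ H? Yes

Yes, H is a subgroup of ℤ_50


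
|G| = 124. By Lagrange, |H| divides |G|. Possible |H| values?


Lagrange's theorem: |H| divides |G|
|G| = 124
Divisors of 124: 1, 2, 4, 31, 62, 124

Possible subgroup orders: {1, 2, 4, 31, 62, 124}
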